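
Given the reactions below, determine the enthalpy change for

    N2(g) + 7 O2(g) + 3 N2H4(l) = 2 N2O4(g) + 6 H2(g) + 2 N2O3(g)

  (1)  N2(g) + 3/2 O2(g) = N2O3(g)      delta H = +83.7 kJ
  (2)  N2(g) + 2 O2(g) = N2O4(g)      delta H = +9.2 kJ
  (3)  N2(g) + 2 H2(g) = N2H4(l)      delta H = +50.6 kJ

(1) × 2 (scale by 2 for the 2 N2O3(g)): (2)·(+83.7) = +167.4 kJ
(2) × 2 (×2 to match 2 N2O4(g) in the target): (2)·(+9.2) = +18.4 kJ
(3) reversed and × 3 (reverse to put N2H4(l) on the reactant side; ×3 to match 3 N2H4(l) in the target): (-3)·(+50.6) = -151.8 kJ
delta H = (2)·(+83.7) + (2)·(+9.2) + (-3)·(+50.6) = 34.0 kJ

delta H = 34.0 kJ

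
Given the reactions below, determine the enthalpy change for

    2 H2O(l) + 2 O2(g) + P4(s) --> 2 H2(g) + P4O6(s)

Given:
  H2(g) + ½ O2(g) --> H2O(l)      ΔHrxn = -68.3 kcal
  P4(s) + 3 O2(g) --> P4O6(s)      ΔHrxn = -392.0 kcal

equation 1 reversed and × 2: (-2)·(-68.3) = +136.6 kcal
equation 2 as written: -392.0 kcal
ΔHrxn = (-2)·(-68.3) + (1)·(-392.0) = -255.4 kcal

ΔHrxn = -255.4 kcal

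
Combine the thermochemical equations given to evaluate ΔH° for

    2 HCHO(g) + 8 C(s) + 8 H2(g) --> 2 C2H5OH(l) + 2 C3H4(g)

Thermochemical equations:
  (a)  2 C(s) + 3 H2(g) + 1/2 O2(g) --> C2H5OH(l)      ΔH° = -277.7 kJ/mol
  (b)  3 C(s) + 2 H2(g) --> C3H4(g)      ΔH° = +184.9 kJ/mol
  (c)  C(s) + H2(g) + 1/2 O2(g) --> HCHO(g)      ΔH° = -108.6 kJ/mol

(a) × 2: (2)·(-277.7) = -555.4 kJ/mol
(b) × 2: (2)·(+184.9) = +369.8 kJ/mol
(c) reversed and × 2: (-2)·(-108.6) = +217.2 kJ/mol
Summing the manipulated equations, ΔH° = (2)·(-277.7) + (2)·(+184.9) + (-2)·(-108.6) = 31.6 kJ/mol

ΔH° = 31.6 kJ/mol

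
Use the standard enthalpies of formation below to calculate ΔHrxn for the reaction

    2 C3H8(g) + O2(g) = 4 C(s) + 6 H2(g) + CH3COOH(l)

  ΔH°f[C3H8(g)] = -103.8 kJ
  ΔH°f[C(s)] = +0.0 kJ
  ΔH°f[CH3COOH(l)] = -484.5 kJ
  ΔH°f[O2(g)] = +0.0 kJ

ΔHrxn = -276.9 kJ

Products: 4·(+0.0) + 6·(+0.0) + 1·(-484.5) = -484.5
Reactants: 2·(-103.8) + 1·(+0.0) = -207.6
ΔHrxn = (-484.5) − (-207.6) = -276.9 kJ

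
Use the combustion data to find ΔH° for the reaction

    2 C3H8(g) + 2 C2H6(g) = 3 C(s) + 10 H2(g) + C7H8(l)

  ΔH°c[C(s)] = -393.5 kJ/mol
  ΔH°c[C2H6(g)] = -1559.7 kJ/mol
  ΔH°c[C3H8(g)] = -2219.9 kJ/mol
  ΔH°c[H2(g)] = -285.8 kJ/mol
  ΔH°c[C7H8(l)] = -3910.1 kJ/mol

Using ΔH = Σ nΔHc°(reactants) − Σ nΔHc°(products):
= [2·(-2219.9) + 2·(-1559.7)] − [3·(-393.5) + 10·(-285.8) + 1·(-3910.1)]
= 389.4 kJ/mol

ΔH° = 389.4 kJ/mol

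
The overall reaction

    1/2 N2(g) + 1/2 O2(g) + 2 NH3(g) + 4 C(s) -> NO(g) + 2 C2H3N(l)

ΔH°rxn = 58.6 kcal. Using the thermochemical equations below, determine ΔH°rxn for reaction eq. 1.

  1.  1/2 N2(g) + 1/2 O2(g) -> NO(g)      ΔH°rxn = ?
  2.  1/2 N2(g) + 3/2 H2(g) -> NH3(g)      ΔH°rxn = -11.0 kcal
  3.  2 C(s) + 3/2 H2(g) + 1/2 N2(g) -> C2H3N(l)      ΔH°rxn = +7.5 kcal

ΔH°rxn = 21.6 kcal

eq. 1 as written (NO(g) already on the product side): contributes x
eq. 2 reversed and × 2 (NH3(g) must end up as a reactant; ×2 to match 2 NH3(g) in the target): (-2)·(-11.0) = +22.0 kcal
eq. 3 × 2 (×2 to match 2 C2H3N(l) in the target): (2)·(+7.5) = +15.0 kcal
+58.6 = (+22.0) + (+15.0) + x
x = (+58.6 − (+37.0)) / (1) = 21.6 kcal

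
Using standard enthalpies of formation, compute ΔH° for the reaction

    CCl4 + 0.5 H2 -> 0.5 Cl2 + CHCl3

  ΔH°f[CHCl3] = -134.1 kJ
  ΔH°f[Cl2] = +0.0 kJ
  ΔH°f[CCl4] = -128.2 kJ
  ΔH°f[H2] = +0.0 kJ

ΔH° = -5.9 kJ

Products: 1/2·(+0.0) + 1·(-134.1) = -134.1
Reactants: 1·(-128.2) + 1/2·(+0.0) = -128.2
ΔH° = (-134.1) − (-128.2) = -5.9 kJ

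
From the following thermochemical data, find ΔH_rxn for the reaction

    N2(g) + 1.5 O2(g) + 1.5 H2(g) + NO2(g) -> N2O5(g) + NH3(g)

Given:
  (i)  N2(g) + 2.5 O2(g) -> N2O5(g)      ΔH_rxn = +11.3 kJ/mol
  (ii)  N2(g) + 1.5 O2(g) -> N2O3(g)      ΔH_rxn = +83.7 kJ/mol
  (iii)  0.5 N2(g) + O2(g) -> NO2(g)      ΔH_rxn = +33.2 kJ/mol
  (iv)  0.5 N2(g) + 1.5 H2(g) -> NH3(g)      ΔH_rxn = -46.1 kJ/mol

ΔH_rxn = -68.0 kJ/mol

(i) as written (N2O5(g) already on the product side): +11.3 kJ/mol
(ii): not needed (N2O3(g) appears nowhere else).
(iii) reversed (NO2(g) must end up as a reactant): -33.2 kJ/mol
(iv) as written (NH3(g) already on the product side): -46.1 kJ/mol
ΔH_rxn = (+11.3) + (-33.2) + (-46.1) = -68.0 kJ/mol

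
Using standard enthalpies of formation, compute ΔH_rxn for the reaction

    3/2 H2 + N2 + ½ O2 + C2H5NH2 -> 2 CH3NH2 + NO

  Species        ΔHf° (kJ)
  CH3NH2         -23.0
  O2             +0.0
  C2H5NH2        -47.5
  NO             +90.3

ΔH°rxn = Σ nΔHf°(products) − Σ nΔHf°(reactants).
Products: 2·(-23.0) + 1·(+90.3) = +44.3
Reactants: 3/2·(+0.0) + 1·(+0.0) + 1/2·(+0.0) + 1·(-47.5) = -47.5
ΔH_rxn = (+44.3) − (-47.5) = 91.8 kJ

ΔH_rxn = 91.8 kJ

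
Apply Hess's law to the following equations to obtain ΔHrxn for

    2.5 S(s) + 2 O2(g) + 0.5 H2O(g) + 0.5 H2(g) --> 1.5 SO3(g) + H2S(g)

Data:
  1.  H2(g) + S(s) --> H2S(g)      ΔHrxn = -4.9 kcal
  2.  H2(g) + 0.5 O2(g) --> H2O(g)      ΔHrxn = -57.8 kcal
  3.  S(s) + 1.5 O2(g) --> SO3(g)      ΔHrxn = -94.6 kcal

eq. 1 as written (H2S(g) already on the product side): -4.9 kcal
eq. 2 reversed and × 1/2 (reverse to put H2O(g) on the reactant side; scale by 1/2 for the 1/2 H2O(g)): (-1/2)·(-57.8) = +28.9 kcal
eq. 3 × 3/2 (scale by 3/2 for the 3/2 SO3(g)): (3/2)·(-94.6) = -141.9 kcal
ΔHrxn = (-4.9) + (+28.9) + (-141.9) = -117.9 kcal

ΔHrxn = -117.9 kcal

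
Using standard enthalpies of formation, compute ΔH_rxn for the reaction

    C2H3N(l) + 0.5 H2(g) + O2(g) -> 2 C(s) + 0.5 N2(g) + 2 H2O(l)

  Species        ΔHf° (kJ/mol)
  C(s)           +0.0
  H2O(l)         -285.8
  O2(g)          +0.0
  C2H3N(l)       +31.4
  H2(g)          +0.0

ΔH_rxn = -603.0 kJ/mol

Products: 2·(+0.0) + 1/2·(+0.0) + 2·(-285.8) = -571.6
Reactants: 1·(+31.4) + 1/2·(+0.0) + 1·(+0.0) = +31.4
ΔH_rxn = (-571.6) − (+31.4) = -603.0 kJ/mol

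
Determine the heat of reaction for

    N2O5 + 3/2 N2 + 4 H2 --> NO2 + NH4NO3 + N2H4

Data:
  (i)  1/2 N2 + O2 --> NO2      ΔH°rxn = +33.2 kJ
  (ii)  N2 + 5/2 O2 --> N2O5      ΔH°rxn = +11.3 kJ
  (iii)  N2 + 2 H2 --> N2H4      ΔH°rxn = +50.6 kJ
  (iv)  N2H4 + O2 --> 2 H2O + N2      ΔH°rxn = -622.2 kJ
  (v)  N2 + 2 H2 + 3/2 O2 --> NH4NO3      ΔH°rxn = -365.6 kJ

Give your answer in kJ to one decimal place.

ΔH°rxn = -293.1 kJ

(i) as written (NO2 already on the product side): +33.2 kJ
(ii) reversed (reverse to put N2O5 on the reactant side): -11.3 kJ
(iii) as written: +50.6 kJ
(iv): not needed (H2O appears nowhere else).
(v) as written (NH4NO3 already on the product side): -365.6 kJ
Combining the equations, ΔH°rxn = (1)·(+33.2) + (-1)·(+11.3) + (1)·(+50.6) + (1)·(-365.6) = -293.1 kJ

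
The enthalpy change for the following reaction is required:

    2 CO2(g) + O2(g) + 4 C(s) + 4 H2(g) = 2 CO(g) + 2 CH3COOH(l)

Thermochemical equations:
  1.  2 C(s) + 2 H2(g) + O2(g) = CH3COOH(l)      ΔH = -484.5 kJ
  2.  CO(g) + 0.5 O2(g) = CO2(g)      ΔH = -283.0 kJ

eq. 1 × 2: (2)·(-484.5) = -969.0 kJ
eq. 2 reversed and × 2: (-2)·(-283.0) = +566.0 kJ
ΔH = (2)·(-484.5) + (-2)·(-283.0) = -403.0 kJ

ΔH = -403.0 kJ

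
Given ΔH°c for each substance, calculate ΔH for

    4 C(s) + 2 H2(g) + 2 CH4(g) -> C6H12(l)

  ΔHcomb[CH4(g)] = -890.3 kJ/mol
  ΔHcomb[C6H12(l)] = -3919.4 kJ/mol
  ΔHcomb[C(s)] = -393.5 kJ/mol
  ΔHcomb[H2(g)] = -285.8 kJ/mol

With combustion enthalpies, reactants minus products:
= [4·(-393.5) + 2·(-285.8) + 2·(-890.3)] − [1·(-3919.4)]
= -6.8 kJ/mol

ΔH = -6.8 kJ/mol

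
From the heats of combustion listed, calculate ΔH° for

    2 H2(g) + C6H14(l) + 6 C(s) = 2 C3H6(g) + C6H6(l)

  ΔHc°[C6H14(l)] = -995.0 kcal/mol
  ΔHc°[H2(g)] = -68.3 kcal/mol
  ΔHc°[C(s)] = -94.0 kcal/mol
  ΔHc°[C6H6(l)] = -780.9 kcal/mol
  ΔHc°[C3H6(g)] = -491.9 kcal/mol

ΔH° = 69.1 kcal/mol

With combustion enthalpies, reactants minus products:
= [2·(-68.3) + 1·(-995.0) + 6·(-94.0)] − [2·(-491.9) + 1·(-780.9)]
= 69.1 kcal/mol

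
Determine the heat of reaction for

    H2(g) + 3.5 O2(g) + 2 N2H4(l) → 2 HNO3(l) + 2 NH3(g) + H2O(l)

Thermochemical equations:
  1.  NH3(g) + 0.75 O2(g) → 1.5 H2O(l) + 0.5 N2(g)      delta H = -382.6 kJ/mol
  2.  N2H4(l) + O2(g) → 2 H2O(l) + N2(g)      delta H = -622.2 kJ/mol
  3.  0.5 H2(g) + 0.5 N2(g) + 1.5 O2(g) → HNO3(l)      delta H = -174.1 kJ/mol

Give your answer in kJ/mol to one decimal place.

eq. 1 reversed and × 2 (reverse to put NH3(g) on the product side; ×2 to match 2 NH3(g) in the target): (-2)·(-382.6) = +765.2 kJ/mol
eq. 2 × 2 (×2 to match 2 N2H4(l) in the target): (2)·(-622.2) = -1244.4 kJ/mol
eq. 3 × 2 (scale by 2 for the 2 HNO3(l)): (2)·(-174.1) = -348.2 kJ/mol
By Hess's law, delta H = (-2)·(-382.6) + (2)·(-622.2) + (2)·(-174.1) = -827.4 kJ/mol

delta H = -827.4 kJ/mol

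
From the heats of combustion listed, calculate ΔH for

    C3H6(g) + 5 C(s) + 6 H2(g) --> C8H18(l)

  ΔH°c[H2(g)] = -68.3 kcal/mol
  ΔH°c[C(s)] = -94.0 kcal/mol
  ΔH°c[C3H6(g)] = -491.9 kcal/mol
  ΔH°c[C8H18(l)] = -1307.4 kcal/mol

With combustion enthalpies, reactants minus products:
= [1·(-491.9) + 5·(-94.0) + 6·(-68.3)] − [1·(-1307.4)]
= -64.3 kcal/mol

ΔH = -64.3 kcal/mol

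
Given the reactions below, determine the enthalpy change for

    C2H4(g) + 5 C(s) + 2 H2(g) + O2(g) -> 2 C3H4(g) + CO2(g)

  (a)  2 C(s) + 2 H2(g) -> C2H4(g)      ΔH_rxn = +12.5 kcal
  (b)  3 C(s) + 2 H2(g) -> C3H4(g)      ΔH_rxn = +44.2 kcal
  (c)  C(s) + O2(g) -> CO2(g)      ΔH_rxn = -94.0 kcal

ΔH_rxn = -18.1 kcal

(a) reversed (C2H4(g) must end up as a reactant): -12.5 kcal
(b) × 2 (×2 to match 2 C3H4(g) in the target): (2)·(+44.2) = +88.4 kcal
(c) as written (CO2(g) already on the product side): -94.0 kcal
ΔH_rxn = (-12.5) + (+88.4) + (-94.0) = -18.1 kcal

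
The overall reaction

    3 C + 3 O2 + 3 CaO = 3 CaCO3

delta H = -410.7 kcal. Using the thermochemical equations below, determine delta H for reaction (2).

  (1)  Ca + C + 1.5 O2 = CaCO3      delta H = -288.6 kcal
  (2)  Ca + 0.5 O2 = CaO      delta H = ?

(1) × 3: (3)·(-288.6) = -865.8 kcal
(2) reversed and × 3: contributes −3·x
-410.7 = (-865.8) − 3·x
x = (-410.7 − (-865.8)) / (-3) = -151.7 kcal

delta H = -151.7 kcal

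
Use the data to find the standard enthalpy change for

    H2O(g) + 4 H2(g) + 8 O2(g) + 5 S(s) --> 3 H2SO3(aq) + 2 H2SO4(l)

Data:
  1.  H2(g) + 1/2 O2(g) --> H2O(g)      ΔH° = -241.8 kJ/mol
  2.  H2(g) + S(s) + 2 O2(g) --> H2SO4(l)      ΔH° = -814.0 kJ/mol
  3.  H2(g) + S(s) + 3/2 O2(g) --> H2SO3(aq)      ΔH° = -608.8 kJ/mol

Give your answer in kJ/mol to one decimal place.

eq. 1 reversed: +241.8 kJ/mol
eq. 2 × 2: (2)·(-814.0) = -1628.0 kJ/mol
eq. 3 × 3: (3)·(-608.8) = -1826.4 kJ/mol
Summing the manipulated equations, ΔH° = (+241.8) + (-1628.0) + (-1826.4) = -3212.6 kJ/mol

ΔH° = -3212.6 kJ/mol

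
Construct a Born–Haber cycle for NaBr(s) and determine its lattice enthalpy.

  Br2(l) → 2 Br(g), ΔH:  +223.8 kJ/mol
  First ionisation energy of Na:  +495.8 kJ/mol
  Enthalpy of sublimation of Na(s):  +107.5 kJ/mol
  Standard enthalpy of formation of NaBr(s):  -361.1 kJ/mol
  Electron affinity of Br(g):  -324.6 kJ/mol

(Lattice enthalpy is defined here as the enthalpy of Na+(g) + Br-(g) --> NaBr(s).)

U = -751.7 kJ/mol

ΔHf° = 1·ΔHsub + 1·(ΣIE) + 1/2·D(Br2) + 1·EA + U
-361.1 = 1·(+107.5) + 1·(+495.8) + 1/2·(+223.8) + 1·(-324.6) + U
U = -361.1 − (+390.6) = -751.7 kJ/mol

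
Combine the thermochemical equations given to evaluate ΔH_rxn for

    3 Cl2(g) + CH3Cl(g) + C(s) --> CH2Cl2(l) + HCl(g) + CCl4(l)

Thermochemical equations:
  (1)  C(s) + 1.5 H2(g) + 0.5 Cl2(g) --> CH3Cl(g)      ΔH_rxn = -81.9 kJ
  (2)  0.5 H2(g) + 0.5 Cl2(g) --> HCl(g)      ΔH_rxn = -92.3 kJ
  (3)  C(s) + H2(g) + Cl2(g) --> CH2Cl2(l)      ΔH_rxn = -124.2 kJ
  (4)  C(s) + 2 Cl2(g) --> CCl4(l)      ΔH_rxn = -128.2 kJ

(1) reversed (CH3Cl(g) must end up as a reactant): +81.9 kJ
(2) as written (HCl(g) already on the product side): -92.3 kJ
(3) as written (CH2Cl2(l) already on the product side): -124.2 kJ
(4) as written (CCl4(l) already on the product side): -128.2 kJ
ΔH_rxn = (+81.9) + (-92.3) + (-124.2) + (-128.2) = -262.8 kJ

ΔH_rxn = -262.8 kJ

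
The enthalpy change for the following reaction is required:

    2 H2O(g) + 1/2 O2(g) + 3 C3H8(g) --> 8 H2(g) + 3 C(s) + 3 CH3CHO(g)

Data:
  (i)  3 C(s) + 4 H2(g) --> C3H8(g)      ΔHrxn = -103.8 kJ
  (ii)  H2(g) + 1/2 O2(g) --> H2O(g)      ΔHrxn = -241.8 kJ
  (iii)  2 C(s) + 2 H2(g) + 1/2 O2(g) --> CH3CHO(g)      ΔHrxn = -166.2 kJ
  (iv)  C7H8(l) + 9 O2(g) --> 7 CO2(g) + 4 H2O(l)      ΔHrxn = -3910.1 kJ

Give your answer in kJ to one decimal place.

ΔHrxn = 296.4 kJ

(i) reversed and × 3 (reverse to put C3H8(g) on the reactant side; scale by 3 for the 3 C3H8(g)): (-3)·(-103.8) = +311.4 kJ
(ii) reversed and × 2 (H2O(g) must end up as a reactant; scale by 2 for the 2 H2O(g)): (-2)·(-241.8) = +483.6 kJ
(iii) × 3 (×3 to match 3 CH3CHO(g) in the target): (3)·(-166.2) = -498.6 kJ
(iv): not needed (C7H8(l) appears nowhere else).
Summing the manipulated equations, ΔHrxn = (-3)·(-103.8) + (-2)·(-241.8) + (3)·(-166.2) = 296.4 kJ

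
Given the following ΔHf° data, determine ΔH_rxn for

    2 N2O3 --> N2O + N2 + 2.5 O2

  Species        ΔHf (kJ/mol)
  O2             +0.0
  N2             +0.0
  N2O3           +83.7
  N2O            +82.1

ΔH°rxn = Σ nΔHf°(products) − Σ nΔHf°(reactants).
Products: 1·(+82.1) + 1·(+0.0) + 5/2·(+0.0) = +82.1
Reactants: 2·(+83.7) = +167.4
ΔH_rxn = (+82.1) − (+167.4) = -85.3 kJ/mol

ΔH_rxn = -85.3 kJ/mol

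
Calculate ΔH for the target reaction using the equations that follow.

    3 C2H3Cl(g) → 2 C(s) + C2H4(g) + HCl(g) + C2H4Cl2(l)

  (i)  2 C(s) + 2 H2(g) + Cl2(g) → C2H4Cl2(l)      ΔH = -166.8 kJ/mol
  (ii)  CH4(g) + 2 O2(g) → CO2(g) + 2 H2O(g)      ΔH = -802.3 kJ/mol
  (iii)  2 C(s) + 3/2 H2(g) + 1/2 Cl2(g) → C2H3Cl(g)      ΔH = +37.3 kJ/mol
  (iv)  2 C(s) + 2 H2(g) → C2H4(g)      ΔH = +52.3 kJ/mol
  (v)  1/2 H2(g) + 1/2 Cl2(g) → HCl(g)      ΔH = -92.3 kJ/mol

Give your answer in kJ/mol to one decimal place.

(i) as written: -166.8 kJ/mol
(ii): not needed.
(iii) reversed and × 3: (-3)·(+37.3) = -111.9 kJ/mol
(iv) as written: +52.3 kJ/mol
(v) as written: -92.3 kJ/mol
Combining the equations, ΔH = (1)·(-166.8) + (-3)·(+37.3) + (1)·(+52.3) + (1)·(-92.3) = -318.7 kJ/mol

ΔH = -318.7 kJ/mol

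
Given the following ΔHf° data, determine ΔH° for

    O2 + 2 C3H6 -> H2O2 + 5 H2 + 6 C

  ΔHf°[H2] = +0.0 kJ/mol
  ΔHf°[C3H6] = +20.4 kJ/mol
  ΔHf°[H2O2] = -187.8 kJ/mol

Products: 1·(-187.8) + 5·(+0.0) + 6·(+0.0) = -187.8
Reactants: 1·(+0.0) + 2·(+20.4) = +40.8
ΔH° = (-187.8) − (+40.8) = -228.6 kJ/mol

ΔH° = -228.6 kJ/mol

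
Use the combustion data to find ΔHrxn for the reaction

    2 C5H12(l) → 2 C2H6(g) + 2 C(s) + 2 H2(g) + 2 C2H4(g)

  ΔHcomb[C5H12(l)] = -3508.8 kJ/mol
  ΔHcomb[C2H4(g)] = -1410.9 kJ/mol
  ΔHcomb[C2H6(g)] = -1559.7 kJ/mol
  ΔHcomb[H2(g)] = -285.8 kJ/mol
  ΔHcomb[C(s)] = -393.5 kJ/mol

Using ΔH = Σ nΔHc°(reactants) − Σ nΔHc°(products):
= [2·(-3508.8)] − [2·(-1559.7) + 2·(-393.5) + 2·(-285.8) + 2·(-1410.9)]
= 282.2 kJ/mol

ΔHrxn = 282.2 kJ/mol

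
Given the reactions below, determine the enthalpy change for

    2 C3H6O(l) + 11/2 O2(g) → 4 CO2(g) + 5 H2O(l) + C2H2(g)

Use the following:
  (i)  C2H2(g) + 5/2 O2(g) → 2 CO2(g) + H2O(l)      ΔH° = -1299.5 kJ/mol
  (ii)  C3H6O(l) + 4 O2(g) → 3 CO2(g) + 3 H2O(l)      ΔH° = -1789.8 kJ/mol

(i) reversed (C2H2(g) must end up as a product): +1299.5 kJ/mol
(ii) × 2 (scale by 2 for the 2 C3H6O(l)): (2)·(-1789.8) = -3579.6 kJ/mol
By Hess's law, ΔH° = (-1)·(-1299.5) + (2)·(-1789.8) = -2280.1 kJ/mol

ΔH° = -2280.1 kJ/mol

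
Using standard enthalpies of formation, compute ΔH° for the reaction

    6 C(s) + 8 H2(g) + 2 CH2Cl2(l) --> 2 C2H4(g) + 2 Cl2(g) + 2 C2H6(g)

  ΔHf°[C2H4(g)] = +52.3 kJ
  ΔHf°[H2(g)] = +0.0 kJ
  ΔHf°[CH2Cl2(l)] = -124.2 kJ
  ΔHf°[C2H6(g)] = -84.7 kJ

Products: 2·(+52.3) + 2·(+0.0) + 2·(-84.7) = -64.8
Reactants: 6·(+0.0) + 8·(+0.0) + 2·(-124.2) = -248.4
ΔH° = (-64.8) − (-248.4) = 183.6 kJ

ΔH° = 183.6 kJ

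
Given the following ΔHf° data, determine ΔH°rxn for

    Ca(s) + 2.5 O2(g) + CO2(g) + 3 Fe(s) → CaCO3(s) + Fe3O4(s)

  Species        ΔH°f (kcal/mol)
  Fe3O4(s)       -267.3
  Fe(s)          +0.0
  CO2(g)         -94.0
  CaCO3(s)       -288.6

ΔH°rxn = -461.9 kcal/mol

Products: 1·(-288.6) + 1·(-267.3) = -555.9
Reactants: 1·(+0.0) + 5/2·(+0.0) + 1·(-94.0) + 3·(+0.0) = -94.0
ΔH°rxn = (-555.9) − (-94.0) = -461.9 kcal/mol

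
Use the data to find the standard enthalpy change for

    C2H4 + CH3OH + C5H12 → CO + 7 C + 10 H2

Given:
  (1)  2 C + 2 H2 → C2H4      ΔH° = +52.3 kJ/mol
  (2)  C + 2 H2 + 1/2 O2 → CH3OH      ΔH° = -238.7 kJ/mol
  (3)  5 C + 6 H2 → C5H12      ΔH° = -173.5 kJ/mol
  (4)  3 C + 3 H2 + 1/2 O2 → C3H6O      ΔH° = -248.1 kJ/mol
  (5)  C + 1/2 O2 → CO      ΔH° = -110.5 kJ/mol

ΔH° = 249.4 kJ/mol

(1) reversed (reverse to put C2H4 on the reactant side): -52.3 kJ/mol
(2) reversed (CH3OH must end up as a reactant): +238.7 kJ/mol
(3) reversed (reverse to put C5H12 on the reactant side): +173.5 kJ/mol
(4): not needed (C3H6O appears nowhere else).
(5) as written (CO already on the product side): -110.5 kJ/mol
Summing the manipulated equations, ΔH° = (-1)·(+52.3) + (-1)·(-238.7) + (-1)·(-173.5) + (1)·(-110.5) = 249.4 kJ/mol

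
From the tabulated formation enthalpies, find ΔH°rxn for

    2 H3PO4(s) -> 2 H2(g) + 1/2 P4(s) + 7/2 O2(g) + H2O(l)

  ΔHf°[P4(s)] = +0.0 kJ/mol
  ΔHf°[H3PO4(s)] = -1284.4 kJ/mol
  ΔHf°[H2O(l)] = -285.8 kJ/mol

ΔH°rxn = 2283.0 kJ/mol

ΔH°rxn = Σ nΔHf°(products) − Σ nΔHf°(reactants).
Products: 2·(+0.0) + 1/2·(+0.0) + 7/2·(+0.0) + 1·(-285.8) = -285.8
Reactants: 2·(-1284.4) = -2568.8
ΔH°rxn = (-285.8) − (-2568.8) = 2283.0 kJ/mol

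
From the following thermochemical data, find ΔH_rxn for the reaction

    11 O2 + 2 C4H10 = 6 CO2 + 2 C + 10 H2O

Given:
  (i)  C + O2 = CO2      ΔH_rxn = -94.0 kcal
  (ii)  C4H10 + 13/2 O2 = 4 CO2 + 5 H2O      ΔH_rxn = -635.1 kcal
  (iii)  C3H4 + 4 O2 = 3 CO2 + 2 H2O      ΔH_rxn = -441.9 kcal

ΔH_rxn = -1082.2 kcal

(i) reversed and × 2 (C must end up as a product; ×2 to match 2 C in the target): (-2)·(-94.0) = +188.0 kcal
(ii) × 2 (×2 to match 2 C4H10 in the target): (2)·(-635.1) = -1270.2 kcal
(iii): not needed (C3H4 appears nowhere else).
ΔH_rxn = (-2)·(-94.0) + (2)·(-635.1) = -1082.2 kcal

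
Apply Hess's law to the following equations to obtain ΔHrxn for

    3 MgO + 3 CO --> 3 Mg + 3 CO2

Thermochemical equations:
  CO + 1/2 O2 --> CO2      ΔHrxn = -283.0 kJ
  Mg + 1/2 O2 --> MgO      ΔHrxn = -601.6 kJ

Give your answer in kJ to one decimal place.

equation 1 × 3 (×3 to match 3 CO in the target): (3)·(-283.0) = -849.0 kJ
equation 2 reversed and × 3 (reverse to put MgO on the reactant side; scale by 3 for the 3 MgO): (-3)·(-601.6) = +1804.8 kJ
Since enthalpy is a state function, ΔHrxn = (3)·(-283.0) + (-3)·(-601.6) = 955.8 kJ

ΔHrxn = 955.8 kJ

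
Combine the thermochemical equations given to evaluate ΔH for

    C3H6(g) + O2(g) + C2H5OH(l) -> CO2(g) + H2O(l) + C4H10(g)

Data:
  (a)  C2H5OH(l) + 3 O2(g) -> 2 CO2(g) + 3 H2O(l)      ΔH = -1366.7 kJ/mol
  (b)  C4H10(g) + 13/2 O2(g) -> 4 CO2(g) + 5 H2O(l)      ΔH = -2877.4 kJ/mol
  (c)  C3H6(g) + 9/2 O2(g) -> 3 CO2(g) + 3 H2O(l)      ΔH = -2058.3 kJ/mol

ΔH = -547.6 kJ/mol

(a) as written: -1366.7 kJ/mol
(b) reversed: +2877.4 kJ/mol
(c) as written: -2058.3 kJ/mol
Summing the manipulated equations, ΔH = (-1366.7) + (+2877.4) + (-2058.3) = -547.6 kJ/mol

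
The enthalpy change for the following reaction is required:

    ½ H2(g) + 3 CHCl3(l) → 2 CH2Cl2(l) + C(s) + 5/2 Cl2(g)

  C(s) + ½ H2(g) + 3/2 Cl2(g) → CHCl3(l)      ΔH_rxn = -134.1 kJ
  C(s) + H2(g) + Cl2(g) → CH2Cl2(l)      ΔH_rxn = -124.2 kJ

equation 1 reversed and × 3: (-3)·(-134.1) = +402.3 kJ
equation 2 × 2: (2)·(-124.2) = -248.4 kJ
Summing the manipulated equations, ΔH_rxn = (+402.3) + (-248.4) = 153.9 kJ

ΔH_rxn = 153.9 kJ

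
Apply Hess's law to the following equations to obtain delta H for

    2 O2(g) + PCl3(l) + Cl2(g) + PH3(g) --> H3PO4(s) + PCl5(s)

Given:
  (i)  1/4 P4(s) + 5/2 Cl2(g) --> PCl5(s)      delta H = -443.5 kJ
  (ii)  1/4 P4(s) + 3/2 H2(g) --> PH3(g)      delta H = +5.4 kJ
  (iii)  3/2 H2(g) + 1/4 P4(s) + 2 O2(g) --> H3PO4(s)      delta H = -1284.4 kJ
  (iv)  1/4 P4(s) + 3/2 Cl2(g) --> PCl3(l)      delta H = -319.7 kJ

(i) as written: -443.5 kJ
(ii) reversed: -5.4 kJ
(iii) as written: -1284.4 kJ
(iv) reversed: +319.7 kJ
Combining the equations, delta H = (1)·(-443.5) + (-1)·(+5.4) + (1)·(-1284.4) + (-1)·(-319.7) = -1413.6 kJ

delta H = -1413.6 kJ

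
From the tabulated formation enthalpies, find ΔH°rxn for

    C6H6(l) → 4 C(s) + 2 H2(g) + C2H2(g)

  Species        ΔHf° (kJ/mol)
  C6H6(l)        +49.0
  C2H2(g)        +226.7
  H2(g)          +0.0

ΔH°rxn = 177.7 kJ/mol

Products: 4·(+0.0) + 2·(+0.0) + 1·(+226.7) = +226.7
Reactants: 1·(+49.0) = +49.0
ΔH°rxn = (+226.7) − (+49.0) = 177.7 kJ/mol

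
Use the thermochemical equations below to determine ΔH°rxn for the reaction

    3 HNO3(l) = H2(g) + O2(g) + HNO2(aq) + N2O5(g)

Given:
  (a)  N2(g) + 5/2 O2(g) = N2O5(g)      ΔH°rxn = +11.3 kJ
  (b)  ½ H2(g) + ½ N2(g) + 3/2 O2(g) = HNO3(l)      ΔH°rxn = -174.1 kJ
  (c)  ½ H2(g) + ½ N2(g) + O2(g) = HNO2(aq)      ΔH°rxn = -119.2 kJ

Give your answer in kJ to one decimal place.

(a) as written: +11.3 kJ
(b) reversed and × 3: (-3)·(-174.1) = +522.3 kJ
(c) as written: -119.2 kJ
Combining the equations, ΔH°rxn = (1)·(+11.3) + (-3)·(-174.1) + (1)·(-119.2) = 414.4 kJ

ΔH°rxn = 414.4 kJ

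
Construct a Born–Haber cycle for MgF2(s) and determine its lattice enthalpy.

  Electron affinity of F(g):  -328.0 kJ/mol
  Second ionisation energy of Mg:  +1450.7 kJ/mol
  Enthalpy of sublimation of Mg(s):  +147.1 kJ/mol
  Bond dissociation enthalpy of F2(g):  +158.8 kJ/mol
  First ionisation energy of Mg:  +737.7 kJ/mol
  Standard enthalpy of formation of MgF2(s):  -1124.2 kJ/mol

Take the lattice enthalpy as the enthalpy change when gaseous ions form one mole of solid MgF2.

ΔHf° = 1·ΔHsub + 1·(ΣIE) + 1·D(F2) + 2·EA + U
-1124.2 = 1·(+147.1) + 1·(+2188.4) + 1·(+158.8) + 2·(-328.0) + U
U = -1124.2 − (+1838.3) = -2962.5 kJ/mol

U = -2962.5 kJ/mol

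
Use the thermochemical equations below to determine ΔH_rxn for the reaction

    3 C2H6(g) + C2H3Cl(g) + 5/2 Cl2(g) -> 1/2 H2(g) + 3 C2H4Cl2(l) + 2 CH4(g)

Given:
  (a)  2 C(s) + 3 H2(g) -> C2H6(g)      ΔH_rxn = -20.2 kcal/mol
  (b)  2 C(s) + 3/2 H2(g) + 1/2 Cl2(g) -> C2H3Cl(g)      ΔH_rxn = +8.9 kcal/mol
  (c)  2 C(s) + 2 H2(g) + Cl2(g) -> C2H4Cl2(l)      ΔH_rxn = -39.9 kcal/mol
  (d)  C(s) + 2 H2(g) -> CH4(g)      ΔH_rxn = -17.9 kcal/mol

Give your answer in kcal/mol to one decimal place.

ΔH_rxn = -103.8 kcal/mol

(a) reversed and × 3 (C2H6(g) must end up as a reactant; scale by 3 for the 3 C2H6(g)): (-3)·(-20.2) = +60.6 kcal/mol
(b) reversed (reverse to put C2H3Cl(g) on the reactant side): -8.9 kcal/mol
(c) × 3 (×3 to match 3 C2H4Cl2(l) in the target): (3)·(-39.9) = -119.7 kcal/mol
(d) × 2 (×2 to match 2 CH4(g) in the target): (2)·(-17.9) = -35.8 kcal/mol
By Hess's law, ΔH_rxn = (+60.6) + (-8.9) + (-119.7) + (-35.8) = -103.8 kcal/mol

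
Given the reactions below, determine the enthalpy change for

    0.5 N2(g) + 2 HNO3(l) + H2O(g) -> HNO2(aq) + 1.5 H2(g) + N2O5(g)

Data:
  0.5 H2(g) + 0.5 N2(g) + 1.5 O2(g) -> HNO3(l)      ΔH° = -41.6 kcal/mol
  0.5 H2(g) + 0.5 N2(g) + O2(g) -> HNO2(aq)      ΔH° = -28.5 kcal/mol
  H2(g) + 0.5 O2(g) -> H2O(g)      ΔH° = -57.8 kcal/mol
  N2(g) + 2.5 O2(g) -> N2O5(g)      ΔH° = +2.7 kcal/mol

equation 1 reversed and × 2: (-2)·(-41.6) = +83.2 kcal/mol
equation 2 as written: -28.5 kcal/mol
equation 3 reversed: +57.8 kcal/mol
equation 4 as written: +2.7 kcal/mol
Summing the manipulated equations, ΔH° = (-2)·(-41.6) + (1)·(-28.5) + (-1)·(-57.8) + (1)·(+2.7) = 115.2 kcal/mol

ΔH° = 115.2 kcal/mol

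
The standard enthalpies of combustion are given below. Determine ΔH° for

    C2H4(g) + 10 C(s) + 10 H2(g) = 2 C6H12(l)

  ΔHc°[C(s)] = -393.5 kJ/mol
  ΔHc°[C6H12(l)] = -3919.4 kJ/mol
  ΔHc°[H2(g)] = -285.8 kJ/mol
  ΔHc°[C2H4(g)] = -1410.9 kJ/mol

ΔH° = -365.1 kJ/mol

Using ΔH = Σ nΔHc°(reactants) − Σ nΔHc°(products):
= [1·(-1410.9) + 10·(-393.5) + 10·(-285.8)] − [2·(-3919.4)]
= -365.1 kJ/mol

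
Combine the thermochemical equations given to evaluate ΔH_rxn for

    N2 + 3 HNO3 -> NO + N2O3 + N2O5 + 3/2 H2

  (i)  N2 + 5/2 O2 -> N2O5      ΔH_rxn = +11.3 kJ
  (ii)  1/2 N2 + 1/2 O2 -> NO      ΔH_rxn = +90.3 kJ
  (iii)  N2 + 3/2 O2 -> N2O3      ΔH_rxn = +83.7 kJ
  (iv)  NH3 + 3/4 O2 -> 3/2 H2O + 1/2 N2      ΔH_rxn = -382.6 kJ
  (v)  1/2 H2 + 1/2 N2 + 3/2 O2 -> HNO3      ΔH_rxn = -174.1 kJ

ΔH_rxn = 707.6 kJ

(i) as written: +11.3 kJ
(ii) as written: +90.3 kJ
(iii) as written: +83.7 kJ
(iv): not needed.
(v) reversed and × 3: (-3)·(-174.1) = +522.3 kJ
Summing the manipulated equations, ΔH_rxn = (1)·(+11.3) + (1)·(+90.3) + (1)·(+83.7) + (-3)·(-174.1) = 707.6 kJ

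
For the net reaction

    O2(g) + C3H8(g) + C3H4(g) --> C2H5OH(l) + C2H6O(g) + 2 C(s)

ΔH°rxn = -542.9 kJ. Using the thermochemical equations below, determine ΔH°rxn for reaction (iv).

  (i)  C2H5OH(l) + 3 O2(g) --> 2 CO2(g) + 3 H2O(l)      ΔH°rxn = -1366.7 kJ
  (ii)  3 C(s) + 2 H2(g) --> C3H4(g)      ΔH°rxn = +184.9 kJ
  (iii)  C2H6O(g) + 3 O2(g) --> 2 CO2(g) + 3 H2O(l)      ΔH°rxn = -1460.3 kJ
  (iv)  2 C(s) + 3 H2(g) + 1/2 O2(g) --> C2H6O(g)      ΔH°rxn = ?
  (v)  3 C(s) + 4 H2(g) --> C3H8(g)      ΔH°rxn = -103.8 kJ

(i) reversed: +1366.7 kJ
(ii) reversed: -184.9 kJ
(iii) as written: -1460.3 kJ
(iv) × 2: contributes 2·x
(v) reversed: +103.8 kJ
-542.9 = (+1366.7) + (-184.9) + (-1460.3) + (+103.8) + 2·x
x = (-542.9 − (-174.7)) / (2) = -184.1 kJ

ΔH°rxn = -184.1 kJ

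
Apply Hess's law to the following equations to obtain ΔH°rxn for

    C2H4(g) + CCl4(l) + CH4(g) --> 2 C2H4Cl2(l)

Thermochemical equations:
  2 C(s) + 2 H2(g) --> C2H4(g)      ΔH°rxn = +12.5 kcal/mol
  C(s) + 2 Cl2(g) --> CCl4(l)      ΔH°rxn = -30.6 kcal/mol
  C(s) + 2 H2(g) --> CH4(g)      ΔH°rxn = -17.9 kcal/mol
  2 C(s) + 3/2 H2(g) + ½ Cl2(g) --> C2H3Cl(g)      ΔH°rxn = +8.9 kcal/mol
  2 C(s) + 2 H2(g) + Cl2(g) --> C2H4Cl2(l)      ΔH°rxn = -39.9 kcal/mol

equation 1 reversed (C2H4(g) must end up as a reactant): -12.5 kcal/mol
equation 2 reversed (reverse to put CCl4(l) on the reactant side): +30.6 kcal/mol
equation 3 reversed (reverse to put CH4(g) on the reactant side): +17.9 kcal/mol
equation 4: not needed (C2H3Cl(g) appears nowhere else).
equation 5 × 2 (scale by 2 for the 2 C2H4Cl2(l)): (2)·(-39.9) = -79.8 kcal/mol
Since enthalpy is a state function, ΔH°rxn = (-12.5) + (+30.6) + (+17.9) + (-79.8) = -43.8 kcal/mol

ΔH°rxn = -43.8 kcal/mol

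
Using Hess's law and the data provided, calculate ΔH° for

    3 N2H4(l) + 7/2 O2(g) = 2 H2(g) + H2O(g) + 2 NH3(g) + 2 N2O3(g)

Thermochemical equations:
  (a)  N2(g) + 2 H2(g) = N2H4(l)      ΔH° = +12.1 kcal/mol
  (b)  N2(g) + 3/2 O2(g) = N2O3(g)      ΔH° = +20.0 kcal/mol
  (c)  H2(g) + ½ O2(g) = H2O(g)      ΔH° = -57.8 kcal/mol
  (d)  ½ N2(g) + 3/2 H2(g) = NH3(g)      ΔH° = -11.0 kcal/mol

(a) reversed and × 3 (reverse to put N2H4(l) on the reactant side; scale by 3 for the 3 N2H4(l)): (-3)·(+12.1) = -36.3 kcal/mol
(b) × 2 (scale by 2 for the 2 N2O3(g)): (2)·(+20.0) = +40.0 kcal/mol
(c) as written (H2O(g) already on the product side): -57.8 kcal/mol
(d) × 2 (×2 to match 2 NH3(g) in the target): (2)·(-11.0) = -22.0 kcal/mol
ΔH° = (-3)·(+12.1) + (2)·(+20.0) + (1)·(-57.8) + (2)·(-11.0) = -76.1 kcal/mol

ΔH° = -76.1 kcal/mol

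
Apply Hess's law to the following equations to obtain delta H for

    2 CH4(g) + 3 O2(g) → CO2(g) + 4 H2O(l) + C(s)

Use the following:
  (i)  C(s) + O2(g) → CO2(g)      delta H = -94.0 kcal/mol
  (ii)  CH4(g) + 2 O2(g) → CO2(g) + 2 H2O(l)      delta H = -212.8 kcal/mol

(i) reversed (reverse to put C(s) on the product side): +94.0 kcal/mol
(ii) × 2 (scale by 2 for the 2 CH4(g)): (2)·(-212.8) = -425.6 kcal/mol
Since enthalpy is a state function, delta H = (+94.0) + (-425.6) = -331.6 kcal/mol

delta H = -331.6 kcal/mol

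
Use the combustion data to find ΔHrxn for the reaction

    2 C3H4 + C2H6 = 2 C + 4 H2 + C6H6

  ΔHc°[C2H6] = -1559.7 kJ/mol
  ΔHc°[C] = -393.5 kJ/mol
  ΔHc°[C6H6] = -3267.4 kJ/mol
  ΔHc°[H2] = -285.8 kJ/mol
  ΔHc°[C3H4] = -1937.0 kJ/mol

Using ΔH = Σ nΔHc°(reactants) − Σ nΔHc°(products):
= [2·(-1937.0) + 1·(-1559.7)] − [2·(-393.5) + 4·(-285.8) + 1·(-3267.4)]
= -236.1 kJ/mol

ΔHrxn = -236.1 kJ/mol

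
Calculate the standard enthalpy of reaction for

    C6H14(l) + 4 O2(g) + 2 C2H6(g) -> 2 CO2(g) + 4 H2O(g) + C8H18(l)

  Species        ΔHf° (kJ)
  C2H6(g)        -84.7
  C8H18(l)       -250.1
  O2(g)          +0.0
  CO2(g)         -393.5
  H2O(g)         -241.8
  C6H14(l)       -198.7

Products: 2·(-393.5) + 4·(-241.8) + 1·(-250.1) = -2004.3
Reactants: 1·(-198.7) + 4·(+0.0) + 2·(-84.7) = -368.1
ΔH° = (-2004.3) − (-368.1) = -1636.2 kJ

ΔH° = -1636.2 kJ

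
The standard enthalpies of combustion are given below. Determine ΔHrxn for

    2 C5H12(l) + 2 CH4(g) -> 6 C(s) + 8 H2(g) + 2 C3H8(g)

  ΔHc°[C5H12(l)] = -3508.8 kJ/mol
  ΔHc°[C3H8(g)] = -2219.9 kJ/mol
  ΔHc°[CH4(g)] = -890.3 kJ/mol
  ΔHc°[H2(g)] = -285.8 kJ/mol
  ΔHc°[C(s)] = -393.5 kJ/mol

With combustion enthalpies, reactants minus products:
= [2·(-3508.8) + 2·(-890.3)] − [6·(-393.5) + 8·(-285.8) + 2·(-2219.9)]
= 289.0 kJ/mol

ΔHrxn = 289.0 kJ/mol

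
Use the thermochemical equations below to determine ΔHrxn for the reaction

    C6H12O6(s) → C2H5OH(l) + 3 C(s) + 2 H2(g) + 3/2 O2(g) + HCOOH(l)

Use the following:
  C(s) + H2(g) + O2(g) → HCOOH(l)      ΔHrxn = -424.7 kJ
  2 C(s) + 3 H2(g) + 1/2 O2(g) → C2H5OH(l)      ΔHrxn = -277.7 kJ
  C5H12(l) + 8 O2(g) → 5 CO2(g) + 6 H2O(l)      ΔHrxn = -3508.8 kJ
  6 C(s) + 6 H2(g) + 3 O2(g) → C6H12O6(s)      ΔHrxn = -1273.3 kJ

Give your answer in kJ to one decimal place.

equation 1 as written: -424.7 kJ
equation 2 as written: -277.7 kJ
equation 3: not needed.
equation 4 reversed: +1273.3 kJ
Combining the equations, ΔHrxn = (1)·(-424.7) + (1)·(-277.7) + (-1)·(-1273.3) = 570.9 kJ

ΔHrxn = 570.9 kJ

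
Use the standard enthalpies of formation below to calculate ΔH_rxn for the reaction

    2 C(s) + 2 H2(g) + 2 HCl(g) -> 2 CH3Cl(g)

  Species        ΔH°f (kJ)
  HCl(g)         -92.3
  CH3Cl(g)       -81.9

Products: 2·(-81.9) = -163.8
Reactants: 2·(+0.0) + 2·(+0.0) + 2·(-92.3) = -184.6
ΔH_rxn = (-163.8) − (-184.6) = 20.8 kJ

ΔH_rxn = 20.8 kJ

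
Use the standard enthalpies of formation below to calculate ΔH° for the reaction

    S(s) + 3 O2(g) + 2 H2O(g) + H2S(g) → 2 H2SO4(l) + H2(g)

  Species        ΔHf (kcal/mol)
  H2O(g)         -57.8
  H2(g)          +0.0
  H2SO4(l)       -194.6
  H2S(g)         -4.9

ΔH° = -268.7 kcal/mol

ΔH°rxn = Σ nΔHf°(products) − Σ nΔHf°(reactants).
Products: 2·(-194.6) + 1·(+0.0) = -389.2
Reactants: 1·(+0.0) + 3·(+0.0) + 2·(-57.8) + 1·(-4.9) = -120.5
ΔH° = (-389.2) − (-120.5) = -268.7 kcal/mol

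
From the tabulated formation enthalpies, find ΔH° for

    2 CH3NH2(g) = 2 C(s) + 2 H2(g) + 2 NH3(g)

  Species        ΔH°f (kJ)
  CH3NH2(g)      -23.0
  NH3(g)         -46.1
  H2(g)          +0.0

Products: 2·(+0.0) + 2·(+0.0) + 2·(-46.1) = -92.2
Reactants: 2·(-23.0) = -46.0
ΔH° = (-92.2) − (-46.0) = -46.2 kJ

ΔH° = -46.2 kJ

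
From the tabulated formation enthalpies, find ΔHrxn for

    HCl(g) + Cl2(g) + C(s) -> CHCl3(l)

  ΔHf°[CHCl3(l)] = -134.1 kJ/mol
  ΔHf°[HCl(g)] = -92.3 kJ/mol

ΔHrxn = -41.8 kJ/mol

Products: 1·(-134.1) = -134.1
Reactants: 1·(-92.3) + 1·(+0.0) + 1·(+0.0) = -92.3
ΔHrxn = (-134.1) − (-92.3) = -41.8 kJ/mol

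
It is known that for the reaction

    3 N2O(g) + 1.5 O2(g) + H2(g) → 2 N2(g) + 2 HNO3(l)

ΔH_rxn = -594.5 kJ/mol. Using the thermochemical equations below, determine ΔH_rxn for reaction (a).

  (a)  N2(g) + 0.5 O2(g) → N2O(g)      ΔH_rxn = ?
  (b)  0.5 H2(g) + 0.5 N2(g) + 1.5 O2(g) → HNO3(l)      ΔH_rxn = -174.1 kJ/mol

ΔH_rxn = 82.1 kJ/mol

(a) reversed and × 3: contributes −3·x
(b) × 2: (2)·(-174.1) = -348.2 kJ/mol
-594.5 = (-348.2) − 3·x
x = (-594.5 − (-348.2)) / (-3) = 82.1 kJ/mol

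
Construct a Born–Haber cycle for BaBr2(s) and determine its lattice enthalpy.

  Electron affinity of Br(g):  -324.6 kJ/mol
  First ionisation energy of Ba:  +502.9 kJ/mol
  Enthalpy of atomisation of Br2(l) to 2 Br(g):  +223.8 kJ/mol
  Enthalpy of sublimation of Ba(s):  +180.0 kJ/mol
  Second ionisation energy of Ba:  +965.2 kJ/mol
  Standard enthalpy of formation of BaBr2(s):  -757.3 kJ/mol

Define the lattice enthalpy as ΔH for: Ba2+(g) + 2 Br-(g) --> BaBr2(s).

U = -1980.0 kJ/mol

ΔHf° = 1·ΔHsub + 1·(ΣIE) + 1·D(Br2) + 2·EA + U
-757.3 = 1·(+180.0) + 1·(+1468.1) + 1·(+223.8) + 2·(-324.6) + U
U = -757.3 − (+1222.7) = -1980.0 kJ/mol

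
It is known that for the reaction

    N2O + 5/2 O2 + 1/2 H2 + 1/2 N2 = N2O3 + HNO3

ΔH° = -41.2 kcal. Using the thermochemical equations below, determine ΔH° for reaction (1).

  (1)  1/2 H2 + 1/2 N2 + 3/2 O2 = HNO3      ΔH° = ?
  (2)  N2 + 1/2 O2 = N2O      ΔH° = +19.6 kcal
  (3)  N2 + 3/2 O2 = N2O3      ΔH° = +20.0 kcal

(1) as written: contributes x
(2) reversed: -19.6 kcal
(3) as written: +20.0 kcal
-41.2 = (-19.6) + (+20.0) + x
x = (-41.2 − (+0.4)) / (1) = -41.6 kcal

ΔH° = -41.6 kcal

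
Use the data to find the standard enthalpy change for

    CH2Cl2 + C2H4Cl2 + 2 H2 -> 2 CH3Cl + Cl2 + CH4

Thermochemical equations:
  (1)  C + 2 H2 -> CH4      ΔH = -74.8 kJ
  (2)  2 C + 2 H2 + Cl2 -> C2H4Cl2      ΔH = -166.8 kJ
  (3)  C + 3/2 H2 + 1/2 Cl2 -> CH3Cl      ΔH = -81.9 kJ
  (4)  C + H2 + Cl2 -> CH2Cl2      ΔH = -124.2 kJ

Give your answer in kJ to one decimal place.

ΔH = 52.4 kJ

(1) as written (CH4 already on the product side): -74.8 kJ
(2) reversed (reverse to put C2H4Cl2 on the reactant side): +166.8 kJ
(3) × 2 (scale by 2 for the 2 CH3Cl): (2)·(-81.9) = -163.8 kJ
(4) reversed (reverse to put CH2Cl2 on the reactant side): +124.2 kJ
Since enthalpy is a state function, ΔH = (1)·(-74.8) + (-1)·(-166.8) + (2)·(-81.9) + (-1)·(-124.2) = 52.4 kJ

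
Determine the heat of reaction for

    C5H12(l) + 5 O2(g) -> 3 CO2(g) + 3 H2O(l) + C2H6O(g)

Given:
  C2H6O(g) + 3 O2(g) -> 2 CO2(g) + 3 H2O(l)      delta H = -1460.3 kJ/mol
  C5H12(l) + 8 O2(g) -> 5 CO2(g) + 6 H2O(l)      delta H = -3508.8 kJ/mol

equation 1 reversed: +1460.3 kJ/mol
equation 2 as written: -3508.8 kJ/mol
delta H = (+1460.3) + (-3508.8) = -2048.5 kJ/mol

delta H = -2048.5 kJ/mol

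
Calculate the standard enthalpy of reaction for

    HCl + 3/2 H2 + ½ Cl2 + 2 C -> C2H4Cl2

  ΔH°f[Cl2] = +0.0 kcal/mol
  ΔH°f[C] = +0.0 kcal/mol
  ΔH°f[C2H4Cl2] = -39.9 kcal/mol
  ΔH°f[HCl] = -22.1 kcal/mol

Products: 1·(-39.9) = -39.9
Reactants: 1·(-22.1) + 3/2·(+0.0) + 1/2·(+0.0) + 2·(+0.0) = -22.1
ΔH°rxn = (-39.9) − (-22.1) = -17.8 kcal/mol

ΔH°rxn = -17.8 kcal/mol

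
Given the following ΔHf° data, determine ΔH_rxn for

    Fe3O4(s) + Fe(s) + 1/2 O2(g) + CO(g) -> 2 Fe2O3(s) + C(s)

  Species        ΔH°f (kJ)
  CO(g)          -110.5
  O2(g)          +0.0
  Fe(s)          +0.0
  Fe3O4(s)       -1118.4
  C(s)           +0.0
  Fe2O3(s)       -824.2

ΔH_rxn = -419.5 kJ

Products: 2·(-824.2) + 1·(+0.0) = -1648.4
Reactants: 1·(-1118.4) + 1·(+0.0) + 1/2·(+0.0) + 1·(-110.5) = -1228.9
ΔH_rxn = (-1648.4) − (-1228.9) = -419.5 kJ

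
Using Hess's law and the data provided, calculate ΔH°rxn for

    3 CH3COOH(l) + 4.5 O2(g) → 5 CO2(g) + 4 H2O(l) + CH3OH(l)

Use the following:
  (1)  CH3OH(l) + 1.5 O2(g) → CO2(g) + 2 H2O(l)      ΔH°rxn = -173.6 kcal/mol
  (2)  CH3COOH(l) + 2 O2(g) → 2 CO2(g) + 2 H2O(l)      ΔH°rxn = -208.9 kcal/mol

(1) reversed: +173.6 kcal/mol
(2) × 3: (3)·(-208.9) = -626.7 kcal/mol
ΔH°rxn = (+173.6) + (-626.7) = -453.1 kcal/mol

ΔH°rxn = -453.1 kcal/mol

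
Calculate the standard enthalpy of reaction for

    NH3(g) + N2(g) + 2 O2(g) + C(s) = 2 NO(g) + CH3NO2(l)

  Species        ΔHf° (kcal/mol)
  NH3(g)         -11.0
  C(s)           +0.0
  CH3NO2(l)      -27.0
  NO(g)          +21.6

Products: 2·(+21.6) + 1·(-27.0) = +16.2
Reactants: 1·(-11.0) + 1·(+0.0) + 2·(+0.0) + 1·(+0.0) = -11.0
ΔH° = (+16.2) − (-11.0) = 27.2 kcal/mol

ΔH° = 27.2 kcal/mol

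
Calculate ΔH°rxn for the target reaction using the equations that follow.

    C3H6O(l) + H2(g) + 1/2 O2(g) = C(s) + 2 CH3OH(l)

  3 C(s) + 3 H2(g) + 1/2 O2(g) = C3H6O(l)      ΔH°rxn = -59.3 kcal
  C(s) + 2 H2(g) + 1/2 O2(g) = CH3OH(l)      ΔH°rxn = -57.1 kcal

equation 1 reversed (reverse to put C3H6O(l) on the reactant side): +59.3 kcal
equation 2 × 2 (scale by 2 for the 2 CH3OH(l)): (2)·(-57.1) = -114.2 kcal
Since enthalpy is a state function, ΔH°rxn = (+59.3) + (-114.2) = -54.9 kcal

ΔH°rxn = -54.9 kcal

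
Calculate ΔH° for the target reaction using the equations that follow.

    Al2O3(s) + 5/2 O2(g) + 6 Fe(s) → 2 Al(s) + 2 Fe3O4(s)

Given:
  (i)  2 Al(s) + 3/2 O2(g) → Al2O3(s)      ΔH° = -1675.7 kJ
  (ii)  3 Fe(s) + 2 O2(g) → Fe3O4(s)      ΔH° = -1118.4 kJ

ΔH° = -561.1 kJ

(i) reversed (reverse to put Al2O3(s) on the reactant side): +1675.7 kJ
(ii) × 2 (scale by 2 for the 2 Fe3O4(s)): (2)·(-1118.4) = -2236.8 kJ
Summing the manipulated equations, ΔH° = (+1675.7) + (-2236.8) = -561.1 kJ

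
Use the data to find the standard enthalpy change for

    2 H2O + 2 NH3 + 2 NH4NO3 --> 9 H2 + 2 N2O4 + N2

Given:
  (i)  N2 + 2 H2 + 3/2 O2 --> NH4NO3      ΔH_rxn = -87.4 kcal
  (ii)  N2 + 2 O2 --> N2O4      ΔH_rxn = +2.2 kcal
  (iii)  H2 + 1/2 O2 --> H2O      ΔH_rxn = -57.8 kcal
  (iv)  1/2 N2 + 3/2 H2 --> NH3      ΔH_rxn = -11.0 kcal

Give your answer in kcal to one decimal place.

(i) reversed and × 2 (NH4NO3 must end up as a reactant; ×2 to match 2 NH4NO3 in the target): (-2)·(-87.4) = +174.8 kcal
(ii) × 2 (scale by 2 for the 2 N2O4): (2)·(+2.2) = +4.4 kcal
(iii) reversed and × 2 (H2O must end up as a reactant; scale by 2 for the 2 H2O): (-2)·(-57.8) = +115.6 kcal
(iv) reversed and × 2 (reverse to put NH3 on the reactant side; ×2 to match 2 NH3 in the target): (-2)·(-11.0) = +22.0 kcal
Combining the equations, ΔH_rxn = (-2)·(-87.4) + (2)·(+2.2) + (-2)·(-57.8) + (-2)·(-11.0) = 316.8 kcal

ΔH_rxn = 316.8 kcal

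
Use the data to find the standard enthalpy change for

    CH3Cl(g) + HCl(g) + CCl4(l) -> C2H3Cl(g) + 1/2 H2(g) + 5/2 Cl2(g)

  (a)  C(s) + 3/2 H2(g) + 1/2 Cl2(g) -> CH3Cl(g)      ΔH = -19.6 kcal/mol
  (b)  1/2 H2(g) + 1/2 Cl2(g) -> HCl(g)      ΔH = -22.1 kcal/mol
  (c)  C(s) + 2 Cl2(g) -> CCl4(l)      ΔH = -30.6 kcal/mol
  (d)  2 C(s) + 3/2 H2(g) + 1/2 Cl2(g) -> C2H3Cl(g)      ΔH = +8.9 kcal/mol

(a) reversed (reverse to put CH3Cl(g) on the reactant side): +19.6 kcal/mol
(b) reversed (reverse to put HCl(g) on the reactant side): +22.1 kcal/mol
(c) reversed (CCl4(l) must end up as a reactant): +30.6 kcal/mol
(d) as written (C2H3Cl(g) already on the product side): +8.9 kcal/mol
By Hess's law, ΔH = (-1)·(-19.6) + (-1)·(-22.1) + (-1)·(-30.6) + (1)·(+8.9) = 81.2 kcal/mol

ΔH = 81.2 kcal/mol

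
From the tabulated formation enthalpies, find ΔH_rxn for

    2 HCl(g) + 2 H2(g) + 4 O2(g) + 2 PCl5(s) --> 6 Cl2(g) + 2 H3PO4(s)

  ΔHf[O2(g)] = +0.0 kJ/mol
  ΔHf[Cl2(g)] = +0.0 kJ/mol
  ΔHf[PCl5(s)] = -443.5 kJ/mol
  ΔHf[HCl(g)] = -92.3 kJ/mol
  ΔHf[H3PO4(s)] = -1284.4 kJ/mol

ΔH_rxn = -1497.2 kJ/mol

Products: 6·(+0.0) + 2·(-1284.4) = -2568.8
Reactants: 2·(-92.3) + 2·(+0.0) + 4·(+0.0) + 2·(-443.5) = -1071.6
ΔH_rxn = (-2568.8) − (-1071.6) = -1497.2 kJ/mol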